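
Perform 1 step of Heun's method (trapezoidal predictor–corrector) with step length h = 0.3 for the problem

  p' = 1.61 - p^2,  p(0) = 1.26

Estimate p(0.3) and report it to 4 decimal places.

Heun: k1 = f(s_n, p_n); k2 = f(s_n + h, p_n + h·k1); p_{n+1} = p_n + (h/2)·(k1 + k2).
s=0.000000, p=1.260000:
  k1 = f(0.000000, 1.260000) = 0.022400
  k2 = f(0.300000, 1.266720) = 0.005420
  p ← 1.260000 + (0.3/2)·(0.022400 + 0.005420) = 1.264173
p(0.3) ≈ 1.2642

1.2642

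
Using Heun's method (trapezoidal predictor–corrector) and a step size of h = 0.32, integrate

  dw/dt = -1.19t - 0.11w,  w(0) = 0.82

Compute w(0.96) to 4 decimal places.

0.2063

Heun: k1 = f(t_n, w_n); k2 = f(t_n + h, w_n + h·k1); w_{n+1} = w_n + (h/2)·(k1 + k2).
t=0.000000, w=0.820000:
  k1 = f(0.000000, 0.820000) = -0.090200
  k2 = f(0.320000, 0.791136) = -0.467825
  w ← 0.820000 + (0.32/2)·(-0.090200 + (-0.467825)) = 0.730716
t=0.320000, w=0.730716:
  k1 = f(0.320000, 0.730716) = -0.461179
  k2 = f(0.640000, 0.583139) = -0.825745
  w ← 0.730716 + (0.32/2)·(-0.461179 + (-0.825745)) = 0.524808
t=0.640000, w=0.524808:
  k1 = f(0.640000, 0.524808) = -0.819329
  k2 = f(0.960000, 0.262623) = -1.171289
  w ← 0.524808 + (0.32/2)·(-0.819329 + (-1.171289)) = 0.206309
w(0.96) ≈ 0.2063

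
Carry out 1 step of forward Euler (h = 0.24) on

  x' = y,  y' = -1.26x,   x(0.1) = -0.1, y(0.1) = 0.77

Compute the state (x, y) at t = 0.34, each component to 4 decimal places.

Euler on (x,y): x_{n+1} = x_n + h·x', y_{n+1} = y_n + h·y'.
0.100000: (-0.100000, 0.770000); f=(0.770000, 0.126000) → (0.084800, 0.800240)
(x(0.34), y(0.34)) ≈ (0.0848, 0.8002)

0.0848, 0.8002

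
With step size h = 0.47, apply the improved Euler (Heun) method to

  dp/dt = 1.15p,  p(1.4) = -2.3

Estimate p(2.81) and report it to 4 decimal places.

Heun: k1 = f(t_n, p_n); k2 = f(t_n + h, p_n + h·k1); p_{n+1} = p_n + (h/2)·(k1 + k2).
t=1.400000, p=-2.300000:
  k1 = f(1.400000, -2.300000) = -2.645000
  k2 = f(1.870000, -3.543150) = -4.074622
  p ← -2.300000 + (0.47/2)·(-2.645000 + (-4.074622)) = -3.879111
t=1.870000, p=-3.879111:
  k1 = f(1.870000, -3.879111) = -4.460978
  k2 = f(2.340000, -5.975771) = -6.872137
  p ← -3.879111 + (0.47/2)·(-4.460978 + (-6.872137)) = -6.542393
t=2.340000, p=-6.542393:
  k1 = f(2.340000, -6.542393) = -7.523752
  k2 = f(2.810000, -10.078557) = -11.590340
  p ← -6.542393 + (0.47/2)·(-7.523752 + (-11.590340)) = -11.034205
p(2.81) ≈ -11.0342

-11.0342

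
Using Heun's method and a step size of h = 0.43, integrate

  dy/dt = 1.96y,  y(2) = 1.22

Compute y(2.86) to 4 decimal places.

5.8938

Heun: k1 = f(t_n, y_n); k2 = f(t_n + h, y_n + h·k1); y_{n+1} = y_n + (h/2)·(k1 + k2).
t=2.000000, y=1.220000:
  k1 = f(2.000000, 1.220000) = 2.391200
  k2 = f(2.430000, 2.248216) = 4.406503
  y ← 1.220000 + (0.43/2)·(2.391200 + 4.406503) = 2.681506
t=2.430000, y=2.681506:
  k1 = f(2.430000, 2.681506) = 5.255752
  k2 = f(2.860000, 4.941480) = 9.685300
  y ← 2.681506 + (0.43/2)·(5.255752 + 9.685300) = 5.893832
y(2.86) ≈ 5.8938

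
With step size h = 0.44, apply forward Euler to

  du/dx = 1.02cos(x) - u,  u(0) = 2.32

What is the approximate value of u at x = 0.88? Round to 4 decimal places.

1.3849

Euler: u_{n+1} = u_n + h·f(x_n, u_n).
x=0.000000, u=2.320000: f=-1.300000 → u ← 2.320000 + 0.44·(-1.300000) = 1.748000
x=0.440000, u=1.748000: f=-0.825153 → u ← 1.748000 + 0.44·(-0.825153) = 1.384933
u(0.88) ≈ 1.3849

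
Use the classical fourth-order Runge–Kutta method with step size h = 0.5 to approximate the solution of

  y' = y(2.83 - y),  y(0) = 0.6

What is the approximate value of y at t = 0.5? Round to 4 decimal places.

1.4831

RK4: k1 = f(t_n, y_n); k2 = f(t_n + h/2, y_n + (h/2)·k1); k3 = f(t_n + h/2, y_n + (h/2)·k2); k4 = f(t_n + h, y_n + h·k3); y_{n+1} = y_n + (h/6)·(k1 + 2k2 + 2k3 + k4).
t=0.000000, y=0.600000:
  k1 = f(0.000000, 0.600000) = 1.338000
  k2 = f(0.250000, 0.934500) = 1.771345
  k3 = f(0.250000, 1.042836) = 1.863719
  k4 = f(0.500000, 1.531860) = 1.988569
  y ← 0.600000 + (0.5/6)·(k1 + 2k2 + 2k3 + k4) = 1.483058
y(0.5) ≈ 1.4831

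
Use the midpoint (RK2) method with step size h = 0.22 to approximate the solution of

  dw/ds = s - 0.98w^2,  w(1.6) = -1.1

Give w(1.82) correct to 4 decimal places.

-0.9635

Midpoint: k1 = f(s_n, w_n); k2 = f(s_n + h/2, w_n + (h/2)·k1); w_{n+1} = w_n + h·k2.
s=1.600000, w=-1.100000:
  k1 = f(1.600000, -1.100000) = 0.414200
  k2 = f(1.710000, -1.054438) = 0.620397
  w ← -1.100000 + 0.22·0.620397 = -0.963513
w(1.82) ≈ -0.9635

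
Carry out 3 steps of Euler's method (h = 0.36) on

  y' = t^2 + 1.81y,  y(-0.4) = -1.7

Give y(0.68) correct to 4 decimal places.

Euler: y_{n+1} = y_n + h·f(t_n, y_n).
t=-0.400000, y=-1.700000: f=-2.917000 → y ← -1.700000 + 0.36·(-2.917000) = -2.750120
t=-0.040000, y=-2.750120: f=-4.976117 → y ← -2.750120 + 0.36·(-4.976117) = -4.541522
t=0.320000, y=-4.541522: f=-8.117755 → y ← -4.541522 + 0.36·(-8.117755) = -7.463914
y(0.68) ≈ -7.4639

-7.4639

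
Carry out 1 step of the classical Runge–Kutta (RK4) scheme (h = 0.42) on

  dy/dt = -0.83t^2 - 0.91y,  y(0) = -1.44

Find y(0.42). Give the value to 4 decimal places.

-1.0014

RK4: k1 = f(t_n, y_n); k2 = f(t_n + h/2, y_n + (h/2)·k1); k3 = f(t_n + h/2, y_n + (h/2)·k2); k4 = f(t_n + h, y_n + h·k3); y_{n+1} = y_n + (h/6)·(k1 + 2k2 + 2k3 + k4).
t=0.000000, y=-1.440000:
  k1 = f(0.000000, -1.440000) = 1.310400
  k2 = f(0.210000, -1.164816) = 1.023380
  k3 = f(0.210000, -1.225090) = 1.078229
  k4 = f(0.420000, -0.987144) = 0.751889
  y ← -1.440000 + (0.42/6)·(k1 + 2k2 + 2k3 + k4) = -1.001415
y(0.42) ≈ -1.0014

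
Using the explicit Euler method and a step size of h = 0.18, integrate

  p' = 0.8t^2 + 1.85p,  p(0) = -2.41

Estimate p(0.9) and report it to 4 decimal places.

-9.9682

Euler: p_{n+1} = p_n + h·f(t_n, p_n).
t=0.000000, p=-2.410000: f=-4.458500 → p ← -2.410000 + 0.18·(-4.458500) = -3.212530
t=0.180000, p=-3.212530: f=-5.917261 → p ← -3.212530 + 0.18·(-5.917261) = -4.277637
t=0.360000, p=-4.277637: f=-7.809948 → p ← -4.277637 + 0.18·(-7.809948) = -5.683428
t=0.540000, p=-5.683428: f=-10.281061 → p ← -5.683428 + 0.18·(-10.281061) = -7.534019
t=0.720000, p=-7.534019: f=-13.523214 → p ← -7.534019 + 0.18·(-13.523214) = -9.968197
p(0.9) ≈ -9.9682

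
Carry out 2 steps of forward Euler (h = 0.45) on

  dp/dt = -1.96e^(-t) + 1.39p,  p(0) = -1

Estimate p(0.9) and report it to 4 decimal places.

Euler: p_{n+1} = p_n + h·f(t_n, p_n).
t=0.000000, p=-1.000000: f=-3.350000 → p ← -1.000000 + 0.45·(-3.350000) = -2.507500
t=0.450000, p=-2.507500: f=-4.735176 → p ← -2.507500 + 0.45·(-4.735176) = -4.638329
p(0.9) ≈ -4.6383

-4.6383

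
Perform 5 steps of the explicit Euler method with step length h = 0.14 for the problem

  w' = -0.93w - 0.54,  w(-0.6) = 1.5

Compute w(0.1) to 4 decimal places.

0.4552

Euler: w_{n+1} = w_n + h·f(t_n, w_n).
t=-0.600000, w=1.500000: f=-1.935000 → w ← 1.500000 + 0.14·(-1.935000) = 1.229100
t=-0.460000, w=1.229100: f=-1.683063 → w ← 1.229100 + 0.14·(-1.683063) = 0.993471
t=-0.320000, w=0.993471: f=-1.463928 → w ← 0.993471 + 0.14·(-1.463928) = 0.788521
t=-0.180000, w=0.788521: f=-1.273325 → w ← 0.788521 + 0.14·(-1.273325) = 0.610256
t=-0.040000, w=0.610256: f=-1.107538 → w ← 0.610256 + 0.14·(-1.107538) = 0.455200
w(0.1) ≈ 0.4552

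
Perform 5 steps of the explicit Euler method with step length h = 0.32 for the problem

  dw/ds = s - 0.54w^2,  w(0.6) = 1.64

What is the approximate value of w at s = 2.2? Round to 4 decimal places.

1.7474

Euler: w_{n+1} = w_n + h·f(s_n, w_n).
s=0.600000, w=1.640000: f=-0.852384 → w ← 1.640000 + 0.32·(-0.852384) = 1.367237
s=0.920000, w=1.367237: f=-0.089442 → w ← 1.367237 + 0.32·(-0.089442) = 1.338616
s=1.240000, w=1.338616: f=0.272378 → w ← 1.338616 + 0.32·0.272378 = 1.425777
s=1.560000, w=1.425777: f=0.462267 → w ← 1.425777 + 0.32·0.462267 = 1.573702
s=1.880000, w=1.573702: f=0.542669 → w ← 1.573702 + 0.32·0.542669 = 1.747356
w(2.2) ≈ 1.7474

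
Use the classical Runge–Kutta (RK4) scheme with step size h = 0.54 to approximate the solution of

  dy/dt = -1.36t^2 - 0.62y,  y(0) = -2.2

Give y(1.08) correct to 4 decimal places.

RK4: k1 = f(t_n, y_n); k2 = f(t_n + h/2, y_n + (h/2)·k1); k3 = f(t_n + h/2, y_n + (h/2)·k2); k4 = f(t_n + h, y_n + h·k3); y_{n+1} = y_n + (h/6)·(k1 + 2k2 + 2k3 + k4).
t=0.000000, y=-2.200000:
  k1 = f(0.000000, -2.200000) = 1.364000
  k2 = f(0.270000, -1.831720) = 1.036522
  k3 = f(0.270000, -1.920139) = 1.091342
  k4 = f(0.540000, -1.610675) = 0.602043
  y ← -2.200000 + (0.54/6)·(k1 + 2k2 + 2k3 + k4) = -1.640041
t=0.540000, y=-1.640041:
  k1 = f(0.540000, -1.640041) = 0.620249
  k2 = f(0.810000, -1.472573) = 0.020699
  k3 = f(0.810000, -1.634452) = 0.121064
  k4 = f(1.080000, -1.574666) = -0.610011
  y ← -1.640041 + (0.54/6)·(k1 + 2k2 + 2k3 + k4) = -1.613602
y(1.08) ≈ -1.6136

-1.6136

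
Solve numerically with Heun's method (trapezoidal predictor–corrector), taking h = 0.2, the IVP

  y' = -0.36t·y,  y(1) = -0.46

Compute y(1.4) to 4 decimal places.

Heun: k1 = f(t_n, y_n); k2 = f(t_n + h, y_n + h·k1); y_{n+1} = y_n + (h/2)·(k1 + k2).
t=1.000000, y=-0.460000:
  k1 = f(1.000000, -0.460000) = 0.165600
  k2 = f(1.200000, -0.426880) = 0.184412
  y ← -0.460000 + (0.2/2)·(0.165600 + 0.184412) = -0.424999
t=1.200000, y=-0.424999:
  k1 = f(1.200000, -0.424999) = 0.183599
  k2 = f(1.400000, -0.388279) = 0.195693
  y ← -0.424999 + (0.2/2)·(0.183599 + 0.195693) = -0.387070
y(1.4) ≈ -0.3871

-0.3871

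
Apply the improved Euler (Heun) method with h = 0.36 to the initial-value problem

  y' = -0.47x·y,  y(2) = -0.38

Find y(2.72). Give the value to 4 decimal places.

-0.1758

Heun: k1 = f(x_n, y_n); k2 = f(x_n + h, y_n + h·k1); y_{n+1} = y_n + (h/2)·(k1 + k2).
x=2.000000, y=-0.380000:
  k1 = f(2.000000, -0.380000) = 0.357200
  k2 = f(2.360000, -0.251408) = 0.278862
  y ← -0.380000 + (0.36/2)·(0.357200 + 0.278862) = -0.265509
x=2.360000, y=-0.265509:
  k1 = f(2.360000, -0.265509) = 0.294502
  k2 = f(2.720000, -0.159488) = 0.203889
  y ← -0.265509 + (0.36/2)·(0.294502 + 0.203889) = -0.175798
y(2.72) ≈ -0.1758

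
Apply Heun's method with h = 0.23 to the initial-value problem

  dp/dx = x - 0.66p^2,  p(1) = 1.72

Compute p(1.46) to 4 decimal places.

1.5333

Heun: k1 = f(x_n, p_n); k2 = f(x_n + h, p_n + h·k1); p_{n+1} = p_n + (h/2)·(k1 + k2).
x=1.000000, p=1.720000:
  k1 = f(1.000000, 1.720000) = -0.952544
  k2 = f(1.230000, 1.500915) = -0.256812
  p ← 1.720000 + (0.23/2)·(-0.952544 + (-0.256812)) = 1.580924
x=1.230000, p=1.580924:
  k1 = f(1.230000, 1.580924) = -0.419552
  k2 = f(1.460000, 1.484427) = 0.005674
  p ← 1.580924 + (0.23/2)·(-0.419552 + 0.005674) = 1.533328
p(1.46) ≈ 1.5333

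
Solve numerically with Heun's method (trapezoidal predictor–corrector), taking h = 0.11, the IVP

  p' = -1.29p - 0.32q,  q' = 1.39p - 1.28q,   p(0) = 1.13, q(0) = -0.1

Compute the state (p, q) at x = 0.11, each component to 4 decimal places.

Heun on (p,q): k1 = f(x_n, state_n); k2 = f(x_n + h, state_n + h·k1); state_{n+1} = state_n + (h/2)·(k1 + k2).
0.000000: (1.130000, -0.100000)
  k1 = (-1.425700, 1.698700)
  predictor → (0.973173, 0.086857)
  k2 = (-1.283187, 1.241534)
  → (0.981011, 0.061713)
(p(0.11), q(0.11)) ≈ (0.9810, 0.0617)

0.9810, 0.0617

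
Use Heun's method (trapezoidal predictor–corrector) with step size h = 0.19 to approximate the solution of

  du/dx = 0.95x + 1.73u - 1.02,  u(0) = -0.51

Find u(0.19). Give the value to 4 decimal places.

-0.9137

Heun: k1 = f(x_n, u_n); k2 = f(x_n + h, u_n + h·k1); u_{n+1} = u_n + (h/2)·(k1 + k2).
x=0.000000, u=-0.510000:
  k1 = f(0.000000, -0.510000) = -1.902300
  k2 = f(0.190000, -0.871437) = -2.347086
  u ← -0.510000 + (0.19/2)·(-1.902300 + (-2.347086)) = -0.913692
u(0.19) ≈ -0.9137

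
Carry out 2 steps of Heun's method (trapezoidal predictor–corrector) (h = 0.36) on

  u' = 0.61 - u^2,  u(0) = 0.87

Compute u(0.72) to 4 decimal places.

Heun: k1 = f(x_n, u_n); k2 = f(x_n + h, u_n + h·k1); u_{n+1} = u_n + (h/2)·(k1 + k2).
x=0.000000, u=0.870000:
  k1 = f(0.000000, 0.870000) = -0.146900
  k2 = f(0.360000, 0.817116) = -0.057679
  u ← 0.870000 + (0.36/2)·(-0.146900 + (-0.057679)) = 0.833176
x=0.360000, u=0.833176:
  k1 = f(0.360000, 0.833176) = -0.084182
  k2 = f(0.720000, 0.802870) = -0.034601
  u ← 0.833176 + (0.36/2)·(-0.084182 + (-0.034601)) = 0.811795
u(0.72) ≈ 0.8118

0.8118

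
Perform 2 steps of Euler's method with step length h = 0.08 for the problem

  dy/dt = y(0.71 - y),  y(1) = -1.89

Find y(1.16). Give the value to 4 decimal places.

Euler: y_{n+1} = y_n + h·f(t_n, y_n).
t=1.000000, y=-1.890000: f=-4.914000 → y ← -1.890000 + 0.08·(-4.914000) = -2.283120
t=1.080000, y=-2.283120: f=-6.833652 → y ← -2.283120 + 0.08·(-6.833652) = -2.829812
y(1.16) ≈ -2.8298

-2.8298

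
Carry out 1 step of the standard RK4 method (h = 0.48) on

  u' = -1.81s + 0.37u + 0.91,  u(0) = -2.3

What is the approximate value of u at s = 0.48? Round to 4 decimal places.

RK4: k1 = f(s_n, u_n); k2 = f(s_n + h/2, u_n + (h/2)·k1); k3 = f(s_n + h/2, u_n + (h/2)·k2); k4 = f(s_n + h, u_n + h·k3); u_{n+1} = u_n + (h/6)·(k1 + 2k2 + 2k3 + k4).
s=0.000000, u=-2.300000:
  k1 = f(0.000000, -2.300000) = 0.059000
  k2 = f(0.240000, -2.285840) = -0.370161
  k3 = f(0.240000, -2.388839) = -0.408270
  k4 = f(0.480000, -2.495970) = -0.882309
  u ← -2.300000 + (0.48/6)·(k1 + 2k2 + 2k3 + k4) = -2.490414
u(0.48) ≈ -2.4904

-2.4904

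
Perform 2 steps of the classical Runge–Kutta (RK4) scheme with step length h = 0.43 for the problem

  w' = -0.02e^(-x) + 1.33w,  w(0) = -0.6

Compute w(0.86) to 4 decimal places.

-1.9053

RK4: k1 = f(x_n, w_n); k2 = f(x_n + h/2, w_n + (h/2)·k1); k3 = f(x_n + h/2, w_n + (h/2)·k2); k4 = f(x_n + h, w_n + h·k3); w_{n+1} = w_n + (h/6)·(k1 + 2k2 + 2k3 + k4).
x=0.000000, w=-0.600000:
  k1 = f(0.000000, -0.600000) = -0.818000
  k2 = f(0.215000, -0.775870) = -1.048038
  k3 = f(0.215000, -0.825328) = -1.113817
  k4 = f(0.430000, -1.078941) = -1.448002
  w ← -0.600000 + (0.43/6)·(k1 + 2k2 + 2k3 + k4) = -1.072263
x=0.430000, w=-1.072263:
  k1 = f(0.430000, -1.072263) = -1.439120
  k2 = f(0.645000, -1.381673) = -1.848119
  k3 = f(0.645000, -1.469608) = -1.965072
  k4 = f(0.860000, -1.917244) = -2.558398
  w ← -1.072263 + (0.43/6)·(k1 + 2k2 + 2k3 + k4) = -1.905309
w(0.86) ≈ -1.9053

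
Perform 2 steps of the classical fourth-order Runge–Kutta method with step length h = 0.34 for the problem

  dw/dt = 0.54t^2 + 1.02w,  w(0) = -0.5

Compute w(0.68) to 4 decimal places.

-0.9324

RK4: k1 = f(t_n, w_n); k2 = f(t_n + h/2, w_n + (h/2)·k1); k3 = f(t_n + h/2, w_n + (h/2)·k2); k4 = f(t_n + h, w_n + h·k3); w_{n+1} = w_n + (h/6)·(k1 + 2k2 + 2k3 + k4).
t=0.000000, w=-0.500000:
  k1 = f(0.000000, -0.500000) = -0.510000
  k2 = f(0.170000, -0.586700) = -0.582828
  k3 = f(0.170000, -0.599081) = -0.595456
  k4 = f(0.340000, -0.702455) = -0.654080
  w ← -0.500000 + (0.34/6)·(k1 + 2k2 + 2k3 + k4) = -0.699503
t=0.340000, w=-0.699503:
  k1 = f(0.340000, -0.699503) = -0.651070
  k2 = f(0.510000, -0.810185) = -0.685935
  k3 = f(0.510000, -0.816112) = -0.691981
  k4 = f(0.680000, -0.934777) = -0.703776
  w ← -0.699503 + (0.34/6)·(k1 + 2k2 + 2k3 + k4) = -0.932442
w(0.68) ≈ -0.9324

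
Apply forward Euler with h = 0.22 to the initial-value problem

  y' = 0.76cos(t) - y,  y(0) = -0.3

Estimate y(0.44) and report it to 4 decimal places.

Euler: y_{n+1} = y_n + h·f(t_n, y_n).
t=0.000000, y=-0.300000: f=1.060000 → y ← -0.300000 + 0.22·1.060000 = -0.066800
t=0.220000, y=-0.066800: f=0.808482 → y ← -0.066800 + 0.22·0.808482 = 0.111066
y(0.44) ≈ 0.1111

0.1111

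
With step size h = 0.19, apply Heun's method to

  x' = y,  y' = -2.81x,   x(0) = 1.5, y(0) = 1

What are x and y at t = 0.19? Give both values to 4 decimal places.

Heun on (x,y): k1 = f(t_n, state_n); k2 = f(t_n + h, state_n + h·k1); state_{n+1} = state_n + (h/2)·(k1 + k2).
0.000000: (1.500000, 1.000000)
  k1 = (1.000000, -4.215000)
  predictor → (1.690000, 0.199150)
  k2 = (0.199150, -4.748900)
  → (1.613919, 0.148430)
(x(0.19), y(0.19)) ≈ (1.6139, 0.1484)

1.6139, 0.1484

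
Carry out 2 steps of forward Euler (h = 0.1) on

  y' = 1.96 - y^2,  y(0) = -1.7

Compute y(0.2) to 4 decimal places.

-1.9185

Euler: y_{n+1} = y_n + h·f(x_n, y_n).
x=0.000000, y=-1.700000: f=-0.930000 → y ← -1.700000 + 0.1·(-0.930000) = -1.793000
x=0.100000, y=-1.793000: f=-1.254849 → y ← -1.793000 + 0.1·(-1.254849) = -1.918485
y(0.2) ≈ -1.9185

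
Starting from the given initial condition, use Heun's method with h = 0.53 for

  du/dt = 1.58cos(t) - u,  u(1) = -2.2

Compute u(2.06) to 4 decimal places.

-0.9332

Heun: k1 = f(t_n, u_n); k2 = f(t_n + h, u_n + h·k1); u_{n+1} = u_n + (h/2)·(k1 + k2).
t=1.000000, u=-2.200000:
  k1 = f(1.000000, -2.200000) = 3.053678
  k2 = f(1.530000, -0.581551) = 0.645991
  u ← -2.200000 + (0.53/2)·(3.053678 + 0.645991) = -1.219588
t=1.530000, u=-1.219588:
  k1 = f(1.530000, -1.219588) = 1.284028
  k2 = f(2.060000, -0.539053) = -0.203426
  u ← -1.219588 + (0.53/2)·(1.284028 + (-0.203426)) = -0.933228
u(2.06) ≈ -0.9332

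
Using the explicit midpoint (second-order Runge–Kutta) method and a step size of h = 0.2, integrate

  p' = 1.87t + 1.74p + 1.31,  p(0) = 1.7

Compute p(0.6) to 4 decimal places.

6.5655

Midpoint: k1 = f(t_n, p_n); k2 = f(t_n + h/2, p_n + (h/2)·k1); p_{n+1} = p_n + h·k2.
t=0.000000, p=1.700000:
  k1 = f(0.000000, 1.700000) = 4.268000
  k2 = f(0.100000, 2.126800) = 5.197632
  p ← 1.700000 + 0.2·5.197632 = 2.739526
t=0.200000, p=2.739526:
  k1 = f(0.200000, 2.739526) = 6.450776
  k2 = f(0.300000, 3.384604) = 7.760211
  p ← 2.739526 + 0.2·7.760211 = 4.291569
t=0.400000, p=4.291569:
  k1 = f(0.400000, 4.291569) = 9.525329
  k2 = f(0.500000, 5.244102) = 11.369737
  p ← 4.291569 + 0.2·11.369737 = 6.565516
p(0.6) ≈ 6.5655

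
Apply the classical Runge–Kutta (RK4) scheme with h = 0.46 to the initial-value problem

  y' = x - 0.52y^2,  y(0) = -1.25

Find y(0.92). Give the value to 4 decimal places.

-2.1920

RK4: k1 = f(x_n, y_n); k2 = f(x_n + h/2, y_n + (h/2)·k1); k3 = f(x_n + h/2, y_n + (h/2)·k2); k4 = f(x_n + h, y_n + h·k3); y_{n+1} = y_n + (h/6)·(k1 + 2k2 + 2k3 + k4).
x=0.000000, y=-1.250000:
  k1 = f(0.000000, -1.250000) = -0.812500
  k2 = f(0.230000, -1.436875) = -0.843597
  k3 = f(0.230000, -1.444027) = -0.854312
  k4 = f(0.460000, -1.642983) = -0.943685
  y ← -1.250000 + (0.46/6)·(k1 + 2k2 + 2k3 + k4) = -1.644987
x=0.460000, y=-1.644987:
  k1 = f(0.460000, -1.644987) = -0.947111
  k2 = f(0.690000, -1.862822) = -1.114456
  k3 = f(0.690000, -1.901312) = -1.189793
  k4 = f(0.920000, -2.192292) = -1.579194
  y ← -1.644987 + (0.46/6)·(k1 + 2k2 + 2k3 + k4) = -2.191988
y(0.92) ≈ -2.1920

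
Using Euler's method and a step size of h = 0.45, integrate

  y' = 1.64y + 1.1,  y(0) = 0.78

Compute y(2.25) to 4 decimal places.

22.3350

Euler: y_{n+1} = y_n + h·f(x_n, y_n).
x=0.000000, y=0.780000: f=2.379200 → y ← 0.780000 + 0.45·2.379200 = 1.850640
x=0.450000, y=1.850640: f=4.135050 → y ← 1.850640 + 0.45·4.135050 = 3.711412
x=0.900000, y=3.711412: f=7.186716 → y ← 3.711412 + 0.45·7.186716 = 6.945435
x=1.350000, y=6.945435: f=12.490513 → y ← 6.945435 + 0.45·12.490513 = 12.566165
x=1.800000, y=12.566165: f=21.708511 → y ← 12.566165 + 0.45·21.708511 = 22.334995
y(2.25) ≈ 22.3350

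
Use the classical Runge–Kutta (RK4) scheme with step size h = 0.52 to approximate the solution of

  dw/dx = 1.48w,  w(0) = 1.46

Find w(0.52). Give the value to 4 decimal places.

RK4: k1 = f(x_n, w_n); k2 = f(x_n + h/2, w_n + (h/2)·k1); k3 = f(x_n + h/2, w_n + (h/2)·k2); k4 = f(x_n + h, w_n + h·k3); w_{n+1} = w_n + (h/6)·(k1 + 2k2 + 2k3 + k4).
x=0.000000, w=1.460000:
  k1 = f(0.000000, 1.460000) = 2.160800
  k2 = f(0.260000, 2.021808) = 2.992276
  k3 = f(0.260000, 2.237992) = 3.312228
  k4 = f(0.520000, 3.182358) = 4.709890
  w ← 1.460000 + (0.52/6)·(k1 + 2k2 + 2k3 + k4) = 3.148240
w(0.52) ≈ 3.1482

3.1482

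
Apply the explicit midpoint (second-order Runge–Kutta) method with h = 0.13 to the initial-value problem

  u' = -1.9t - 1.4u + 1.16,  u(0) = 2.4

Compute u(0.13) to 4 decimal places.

Midpoint: k1 = f(t_n, u_n); k2 = f(t_n + h/2, u_n + (h/2)·k1); u_{n+1} = u_n + h·k2.
t=0.000000, u=2.400000:
  k1 = f(0.000000, 2.400000) = -2.200000
  k2 = f(0.065000, 2.257000) = -2.123300
  u ← 2.400000 + 0.13·(-2.123300) = 2.123971
u(0.13) ≈ 2.1240

2.1240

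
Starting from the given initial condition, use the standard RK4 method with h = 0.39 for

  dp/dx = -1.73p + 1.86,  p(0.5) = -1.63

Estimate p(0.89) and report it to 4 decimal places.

RK4: k1 = f(x_n, p_n); k2 = f(x_n + h/2, p_n + (h/2)·k1); k3 = f(x_n + h/2, p_n + (h/2)·k2); k4 = f(x_n + h, p_n + h·k3); p_{n+1} = p_n + (h/6)·(k1 + 2k2 + 2k3 + k4).
x=0.500000, p=-1.630000:
  k1 = f(0.500000, -1.630000) = 4.679900
  k2 = f(0.695000, -0.717419) = 3.101136
  k3 = f(0.695000, -1.025279) = 3.633732
  k4 = f(0.890000, -0.212845) = 2.228221
  p ← -1.630000 + (0.39/6)·(k1 + 2k2 + 2k3 + k4) = -0.305439
p(0.89) ≈ -0.3054

-0.3054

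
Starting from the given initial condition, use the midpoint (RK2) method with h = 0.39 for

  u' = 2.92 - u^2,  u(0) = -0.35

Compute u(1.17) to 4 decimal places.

1.5248

Midpoint: k1 = f(t_n, u_n); k2 = f(t_n + h/2, u_n + (h/2)·k1); u_{n+1} = u_n + h·k2.
t=0.000000, u=-0.350000:
  k1 = f(0.000000, -0.350000) = 2.797500
  k2 = f(0.195000, 0.195512) = 2.881775
  u ← -0.350000 + 0.39·2.881775 = 0.773892
t=0.390000, u=0.773892:
  k1 = f(0.390000, 0.773892) = 2.321091
  k2 = f(0.585000, 1.226505) = 1.415686
  u ← 0.773892 + 0.39·1.415686 = 1.326010
t=0.780000, u=1.326010:
  k1 = f(0.780000, 1.326010) = 1.161698
  k2 = f(0.975000, 1.552541) = 0.509617
  u ← 1.326010 + 0.39·0.509617 = 1.524760
u(1.17) ≈ 1.5248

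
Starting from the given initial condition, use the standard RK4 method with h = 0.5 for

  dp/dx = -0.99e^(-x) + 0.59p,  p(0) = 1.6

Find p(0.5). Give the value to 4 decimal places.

RK4: k1 = f(x_n, p_n); k2 = f(x_n + h/2, p_n + (h/2)·k1); k3 = f(x_n + h/2, p_n + (h/2)·k2); k4 = f(x_n + h, p_n + h·k3); p_{n+1} = p_n + (h/6)·(k1 + 2k2 + 2k3 + k4).
x=0.000000, p=1.600000:
  k1 = f(0.000000, 1.600000) = -0.046000
  k2 = f(0.250000, 1.588500) = 0.166202
  k3 = f(0.250000, 1.641551) = 0.197502
  k4 = f(0.500000, 1.698751) = 0.401798
  p ← 1.600000 + (0.5/6)·(k1 + 2k2 + 2k3 + k4) = 1.690267
p(0.5) ≈ 1.6903

1.6903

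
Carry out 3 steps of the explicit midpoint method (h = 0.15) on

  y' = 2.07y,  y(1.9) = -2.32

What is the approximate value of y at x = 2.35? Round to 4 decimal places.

Midpoint: k1 = f(x_n, y_n); k2 = f(x_n + h/2, y_n + (h/2)·k1); y_{n+1} = y_n + h·k2.
x=1.900000, y=-2.320000:
  k1 = f(1.900000, -2.320000) = -4.802400
  k2 = f(1.975000, -2.680180) = -5.547973
  y ← -2.320000 + 0.15·(-5.547973) = -3.152196
x=2.050000, y=-3.152196:
  k1 = f(2.050000, -3.152196) = -6.525045
  k2 = f(2.125000, -3.641574) = -7.538059
  y ← -3.152196 + 0.15·(-7.538059) = -4.282905
x=2.200000, y=-4.282905:
  k1 = f(2.200000, -4.282905) = -8.865613
  k2 = f(2.275000, -4.947826) = -10.241999
  y ← -4.282905 + 0.15·(-10.241999) = -5.819205
y(2.35) ≈ -5.8192

-5.8192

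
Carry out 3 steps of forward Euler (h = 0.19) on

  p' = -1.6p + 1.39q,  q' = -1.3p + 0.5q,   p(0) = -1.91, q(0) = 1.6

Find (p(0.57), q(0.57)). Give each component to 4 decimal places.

0.6717, 2.9224

Euler on (p,q): p_{n+1} = p_n + h·p', q_{n+1} = q_n + h·q'.
0.000000: (-1.910000, 1.600000); f=(5.280000, 3.283000) → (-0.906800, 2.223770)
0.190000: (-0.906800, 2.223770); f=(4.541920, 2.290725) → (-0.043835, 2.659008)
0.380000: (-0.043835, 2.659008); f=(3.766157, 1.386490) → (0.671735, 2.922441)
(p(0.57), q(0.57)) ≈ (0.6717, 2.9224)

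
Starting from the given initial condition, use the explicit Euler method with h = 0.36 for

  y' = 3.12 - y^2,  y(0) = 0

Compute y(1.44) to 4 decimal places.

Euler: y_{n+1} = y_n + h·f(x_n, y_n).
x=0.000000, y=0.000000: f=3.120000 → y ← 0.000000 + 0.36·3.120000 = 1.123200
x=0.360000, y=1.123200: f=1.858422 → y ← 1.123200 + 0.36·1.858422 = 1.792232
x=0.720000, y=1.792232: f=-0.092095 → y ← 1.792232 + 0.36·(-0.092095) = 1.759078
x=1.080000, y=1.759078: f=0.025646 → y ← 1.759078 + 0.36·0.025646 = 1.768310
y(1.44) ≈ 1.7683

1.7683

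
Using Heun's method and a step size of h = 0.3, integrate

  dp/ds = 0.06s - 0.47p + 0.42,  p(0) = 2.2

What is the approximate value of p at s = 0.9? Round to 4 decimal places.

Heun: k1 = f(s_n, p_n); k2 = f(s_n + h, p_n + h·k1); p_{n+1} = p_n + (h/2)·(k1 + k2).
s=0.000000, p=2.200000:
  k1 = f(0.000000, 2.200000) = -0.614000
  k2 = f(0.300000, 2.015800) = -0.509426
  p ← 2.200000 + (0.3/2)·(-0.614000 + (-0.509426)) = 2.031486
s=0.300000, p=2.031486:
  k1 = f(0.300000, 2.031486) = -0.516798
  k2 = f(0.600000, 1.876447) = -0.425930
  p ← 2.031486 + (0.3/2)·(-0.516798 + (-0.425930)) = 1.890077
s=0.600000, p=1.890077:
  k1 = f(0.600000, 1.890077) = -0.432336
  k2 = f(0.900000, 1.760376) = -0.353377
  p ← 1.890077 + (0.3/2)·(-0.432336 + (-0.353377)) = 1.772220
p(0.9) ≈ 1.7722

1.7722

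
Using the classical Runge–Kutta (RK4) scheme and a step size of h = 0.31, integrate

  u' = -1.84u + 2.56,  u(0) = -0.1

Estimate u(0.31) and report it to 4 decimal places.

RK4: k1 = f(t_n, u_n); k2 = f(t_n + h/2, u_n + (h/2)·k1); k3 = f(t_n + h/2, u_n + (h/2)·k2); k4 = f(t_n + h, u_n + h·k3); u_{n+1} = u_n + (h/6)·(k1 + 2k2 + 2k3 + k4).
t=0.000000, u=-0.100000:
  k1 = f(0.000000, -0.100000) = 2.744000
  k2 = f(0.155000, 0.325320) = 1.961411
  k3 = f(0.155000, 0.204019) = 2.184606
  k4 = f(0.310000, 0.577228) = 1.497901
  u ← -0.100000 + (0.31/6)·(k1 + 2k2 + 2k3 + k4) = 0.547587
u(0.31) ≈ 0.5476

0.5476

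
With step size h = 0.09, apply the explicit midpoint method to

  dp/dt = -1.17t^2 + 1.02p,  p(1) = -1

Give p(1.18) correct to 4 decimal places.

Midpoint: k1 = f(t_n, p_n); k2 = f(t_n + h/2, p_n + (h/2)·k1); p_{n+1} = p_n + h·k2.
t=1.000000, p=-1.000000:
  k1 = f(1.000000, -1.000000) = -2.190000
  k2 = f(1.045000, -1.098550) = -2.398190
  p ← -1.000000 + 0.09·(-2.398190) = -1.215837
t=1.090000, p=-1.215837:
  k1 = f(1.090000, -1.215837) = -2.630231
  k2 = f(1.135000, -1.334198) = -2.868105
  p ← -1.215837 + 0.09·(-2.868105) = -1.473967
p(1.18) ≈ -1.4740

-1.4740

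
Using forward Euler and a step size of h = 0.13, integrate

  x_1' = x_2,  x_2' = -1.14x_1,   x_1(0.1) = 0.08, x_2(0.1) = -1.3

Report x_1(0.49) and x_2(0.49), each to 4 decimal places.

-0.4284, -1.2602

Euler on (x_1,x_2): x_1_{n+1} = x_1_n + h·x_1', x_2_{n+1} = x_2_n + h·x_2'.
0.100000: (0.080000, -1.300000); f=(-1.300000, -0.091200) → (-0.089000, -1.311856)
0.230000: (-0.089000, -1.311856); f=(-1.311856, 0.101460) → (-0.259541, -1.298666)
0.360000: (-0.259541, -1.298666); f=(-1.298666, 0.295877) → (-0.428368, -1.260202)
(x_1(0.49), x_2(0.49)) ≈ (-0.4284, -1.2602)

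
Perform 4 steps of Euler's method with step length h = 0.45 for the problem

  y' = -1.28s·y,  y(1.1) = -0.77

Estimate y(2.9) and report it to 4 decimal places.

Euler: y_{n+1} = y_n + h·f(s_n, y_n).
s=1.100000, y=-0.770000: f=1.084160 → y ← -0.770000 + 0.45·1.084160 = -0.282128
s=1.550000, y=-0.282128: f=0.559742 → y ← -0.282128 + 0.45·0.559742 = -0.030244
s=2.000000, y=-0.030244: f=0.077425 → y ← -0.030244 + 0.45·0.077425 = 0.004597
s=2.450000, y=0.004597: f=-0.014417 → y ← 0.004597 + 0.45·(-0.014417) = -0.001890
y(2.9) ≈ -0.0019

-0.0019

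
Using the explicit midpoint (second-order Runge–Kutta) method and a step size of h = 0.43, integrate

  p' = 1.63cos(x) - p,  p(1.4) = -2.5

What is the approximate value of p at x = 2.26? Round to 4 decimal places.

Midpoint: k1 = f(x_n, p_n); k2 = f(x_n + h/2, p_n + (h/2)·k1); p_{n+1} = p_n + h·k2.
x=1.400000, p=-2.500000:
  k1 = f(1.400000, -2.500000) = 2.777046
  k2 = f(1.615000, -1.902935) = 1.830906
  p ← -2.500000 + 0.43·1.830906 = -1.712710
x=1.830000, p=-1.712710:
  k1 = f(1.830000, -1.712710) = 1.294923
  k2 = f(2.045000, -1.434302) = 0.689995
  p ← -1.712710 + 0.43·0.689995 = -1.416013
p(2.26) ≈ -1.4160

-1.4160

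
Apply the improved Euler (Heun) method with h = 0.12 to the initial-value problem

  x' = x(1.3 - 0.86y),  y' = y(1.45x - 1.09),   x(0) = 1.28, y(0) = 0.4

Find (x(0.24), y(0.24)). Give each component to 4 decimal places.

Heun on (x,y): k1 = f(t_n, state_n); k2 = f(t_n + h, state_n + h·k1); state_{n+1} = state_n + (h/2)·(k1 + k2).
0.000000: (1.280000, 0.400000)
  k1 = (1.223680, 0.306400)
  predictor → (1.426842, 0.436768)
  k2 = (1.318943, 0.427561)
  → (1.432557, 0.444038)
0.120000: (1.432557, 0.444038)
  k1 = (1.315270, 0.438358)
  predictor → (1.590390, 0.496641)
  k2 = (1.388234, 0.603947)
  → (1.594768, 0.506576)
(x(0.24), y(0.24)) ≈ (1.5948, 0.5066)

1.5948, 0.5066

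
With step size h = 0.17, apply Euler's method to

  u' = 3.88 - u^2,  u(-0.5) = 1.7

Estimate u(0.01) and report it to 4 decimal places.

Euler: u_{n+1} = u_n + h·f(s_n, u_n).
s=-0.500000, u=1.700000: f=0.990000 → u ← 1.700000 + 0.17·0.990000 = 1.868300
s=-0.330000, u=1.868300: f=0.389455 → u ← 1.868300 + 0.17·0.389455 = 1.934507
s=-0.160000, u=1.934507: f=0.137681 → u ← 1.934507 + 0.17·0.137681 = 1.957913
u(0.01) ≈ 1.9579

1.9579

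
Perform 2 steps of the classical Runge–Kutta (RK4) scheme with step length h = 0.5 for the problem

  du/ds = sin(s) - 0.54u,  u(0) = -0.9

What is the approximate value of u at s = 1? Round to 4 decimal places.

-0.1398

RK4: k1 = f(s_n, u_n); k2 = f(s_n + h/2, u_n + (h/2)·k1); k3 = f(s_n + h/2, u_n + (h/2)·k2); k4 = f(s_n + h, u_n + h·k3); u_{n+1} = u_n + (h/6)·(k1 + 2k2 + 2k3 + k4).
s=0.000000, u=-0.900000:
  k1 = f(0.000000, -0.900000) = 0.486000
  k2 = f(0.250000, -0.778500) = 0.667794
  k3 = f(0.250000, -0.733052) = 0.643252
  k4 = f(0.500000, -0.578374) = 0.791748
  u ← -0.900000 + (0.5/6)·(k1 + 2k2 + 2k3 + k4) = -0.575013
s=0.500000, u=-0.575013:
  k1 = f(0.500000, -0.575013) = 0.789933
  k2 = f(0.750000, -0.377530) = 0.885505
  k3 = f(0.750000, -0.353637) = 0.872603
  k4 = f(1.000000, -0.138712) = 0.916375
  u ← -0.575013 + (0.5/6)·(k1 + 2k2 + 2k3 + k4) = -0.139803
u(1) ≈ -0.1398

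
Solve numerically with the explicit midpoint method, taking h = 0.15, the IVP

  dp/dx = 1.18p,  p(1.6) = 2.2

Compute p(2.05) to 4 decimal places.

Midpoint: k1 = f(x_n, p_n); k2 = f(x_n + h/2, p_n + (h/2)·k1); p_{n+1} = p_n + h·k2.
x=1.600000, p=2.200000:
  k1 = f(1.600000, 2.200000) = 2.596000
  k2 = f(1.675000, 2.394700) = 2.825746
  p ← 2.200000 + 0.15·2.825746 = 2.623862
x=1.750000, p=2.623862:
  k1 = f(1.750000, 2.623862) = 3.096157
  k2 = f(1.825000, 2.856074) = 3.370167
  p ← 2.623862 + 0.15·3.370167 = 3.129387
x=1.900000, p=3.129387:
  k1 = f(1.900000, 3.129387) = 3.692677
  k2 = f(1.975000, 3.406338) = 4.019478
  p ← 3.129387 + 0.15·4.019478 = 3.732309
p(2.05) ≈ 3.7323

3.7323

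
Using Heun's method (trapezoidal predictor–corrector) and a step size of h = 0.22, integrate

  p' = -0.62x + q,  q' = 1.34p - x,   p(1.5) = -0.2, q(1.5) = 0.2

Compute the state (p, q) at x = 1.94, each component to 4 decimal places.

Heun on (p,q): k1 = f(x_n, state_n); k2 = f(x_n + h, state_n + h·k1); state_{n+1} = state_n + (h/2)·(k1 + k2).
1.500000: (-0.200000, 0.200000)
  k1 = (-0.730000, -1.768000)
  predictor → (-0.360600, -0.188960)
  k2 = (-1.255360, -2.203204)
  → (-0.418390, -0.236832)
1.720000: (-0.418390, -0.236832)
  k1 = (-1.303232, -2.280642)
  predictor → (-0.705101, -0.738574)
  k2 = (-1.941374, -2.884835)
  → (-0.775296, -0.805035)
(p(1.94), q(1.94)) ≈ (-0.7753, -0.8050)

-0.7753, -0.8050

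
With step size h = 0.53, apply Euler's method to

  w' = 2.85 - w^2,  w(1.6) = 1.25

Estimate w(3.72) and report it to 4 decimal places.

Euler: w_{n+1} = w_n + h·f(s_n, w_n).
s=1.600000, w=1.250000: f=1.287500 → w ← 1.250000 + 0.53·1.287500 = 1.932375
s=2.130000, w=1.932375: f=-0.884073 → w ← 1.932375 + 0.53·(-0.884073) = 1.463816
s=2.660000, w=1.463816: f=0.707242 → w ← 1.463816 + 0.53·0.707242 = 1.838655
s=3.190000, w=1.838655: f=-0.530650 → w ← 1.838655 + 0.53·(-0.530650) = 1.557410
w(3.72) ≈ 1.5574

1.5574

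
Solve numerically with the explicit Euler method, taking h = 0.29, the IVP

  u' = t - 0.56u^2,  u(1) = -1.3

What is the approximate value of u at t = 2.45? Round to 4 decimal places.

0.0291

Euler: u_{n+1} = u_n + h·f(t_n, u_n).
t=1.000000, u=-1.300000: f=0.053600 → u ← -1.300000 + 0.29·0.053600 = -1.284456
t=1.290000, u=-1.284456: f=0.366097 → u ← -1.284456 + 0.29·0.366097 = -1.178288
t=1.580000, u=-1.178288: f=0.802517 → u ← -1.178288 + 0.29·0.802517 = -0.945558
t=1.870000, u=-0.945558: f=1.369315 → u ← -0.945558 + 0.29·1.369315 = -0.548457
t=2.160000, u=-0.548457: f=1.991549 → u ← -0.548457 + 0.29·1.991549 = 0.029093
u(2.45) ≈ 0.0291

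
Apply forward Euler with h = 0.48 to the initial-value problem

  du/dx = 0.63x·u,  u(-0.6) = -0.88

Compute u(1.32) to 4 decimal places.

-0.9653

Euler: u_{n+1} = u_n + h·f(x_n, u_n).
x=-0.600000, u=-0.880000: f=0.332640 → u ← -0.880000 + 0.48·0.332640 = -0.720333
x=-0.120000, u=-0.720333: f=0.054457 → u ← -0.720333 + 0.48·0.054457 = -0.694193
x=0.360000, u=-0.694193: f=-0.157443 → u ← -0.694193 + 0.48·(-0.157443) = -0.769766
x=0.840000, u=-0.769766: f=-0.407360 → u ← -0.769766 + 0.48·(-0.407360) = -0.965299
u(1.32) ≈ -0.9653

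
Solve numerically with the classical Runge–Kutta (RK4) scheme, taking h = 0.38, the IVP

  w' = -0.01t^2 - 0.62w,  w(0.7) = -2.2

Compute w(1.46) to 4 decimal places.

RK4: k1 = f(t_n, w_n); k2 = f(t_n + h/2, w_n + (h/2)·k1); k3 = f(t_n + h/2, w_n + (h/2)·k2); k4 = f(t_n + h, w_n + h·k3); w_{n+1} = w_n + (h/6)·(k1 + 2k2 + 2k3 + k4).
t=0.700000, w=-2.200000:
  k1 = f(0.700000, -2.200000) = 1.359100
  k2 = f(0.890000, -1.941771) = 1.195977
  k3 = f(0.890000, -1.972764) = 1.215193
  k4 = f(1.080000, -1.738227) = 1.066037
  w ← -2.200000 + (0.38/6)·(k1 + 2k2 + 2k3 + k4) = -1.740993
t=1.080000, w=-1.740993:
  k1 = f(1.080000, -1.740993) = 1.067752
  k2 = f(1.270000, -1.538120) = 0.937506
  k3 = f(1.270000, -1.562867) = 0.952849
  k4 = f(1.460000, -1.378911) = 0.833609
  w ← -1.740993 + (0.38/6)·(k1 + 2k2 + 2k3 + k4) = -1.381129
w(1.46) ≈ -1.3811

-1.3811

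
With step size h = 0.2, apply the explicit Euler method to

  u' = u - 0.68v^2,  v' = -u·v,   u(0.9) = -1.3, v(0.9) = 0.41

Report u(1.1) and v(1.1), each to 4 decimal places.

Euler on (u,v): u_{n+1} = u_n + h·u', v_{n+1} = v_n + h·v'.
0.900000: (-1.300000, 0.410000); f=(-1.414308, 0.533000) → (-1.582862, 0.516600)
(u(1.1), v(1.1)) ≈ (-1.5829, 0.5166)

-1.5829, 0.5166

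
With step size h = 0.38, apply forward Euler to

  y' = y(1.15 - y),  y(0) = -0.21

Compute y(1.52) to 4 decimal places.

Euler: y_{n+1} = y_n + h·f(s_n, y_n).
s=0.000000, y=-0.210000: f=-0.285600 → y ← -0.210000 + 0.38·(-0.285600) = -0.318528
s=0.380000, y=-0.318528: f=-0.467767 → y ← -0.318528 + 0.38·(-0.467767) = -0.496280
s=0.760000, y=-0.496280: f=-0.817015 → y ← -0.496280 + 0.38·(-0.817015) = -0.806745
s=1.140000, y=-0.806745: f=-1.578595 → y ← -0.806745 + 0.38·(-1.578595) = -1.406611
y(1.52) ≈ -1.4066

-1.4066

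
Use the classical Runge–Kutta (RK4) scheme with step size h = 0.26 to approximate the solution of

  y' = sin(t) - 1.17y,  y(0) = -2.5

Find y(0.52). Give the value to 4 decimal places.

RK4: k1 = f(t_n, y_n); k2 = f(t_n + h/2, y_n + (h/2)·k1); k3 = f(t_n + h/2, y_n + (h/2)·k2); k4 = f(t_n + h, y_n + h·k3); y_{n+1} = y_n + (h/6)·(k1 + 2k2 + 2k3 + k4).
t=0.000000, y=-2.500000:
  k1 = f(0.000000, -2.500000) = 2.925000
  k2 = f(0.130000, -2.119750) = 2.609742
  k3 = f(0.130000, -2.160734) = 2.657692
  k4 = f(0.260000, -1.809000) = 2.373611
  y ← -2.500000 + (0.26/6)·(k1 + 2k2 + 2k3 + k4) = -1.813883
t=0.260000, y=-1.813883:
  k1 = f(0.260000, -1.813883) = 2.379323
  k2 = f(0.390000, -1.504571) = 2.140536
  k3 = f(0.390000, -1.535613) = 2.176856
  k4 = f(0.520000, -1.247900) = 1.956923
  y ← -1.813883 + (0.26/6)·(k1 + 2k2 + 2k3 + k4) = -1.251805
y(0.52) ≈ -1.2518

-1.2518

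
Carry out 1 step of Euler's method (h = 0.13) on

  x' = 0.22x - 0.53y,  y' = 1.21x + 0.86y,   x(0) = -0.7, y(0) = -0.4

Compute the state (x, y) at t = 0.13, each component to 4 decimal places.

-0.6925, -0.5548

Euler on (x,y): x_{n+1} = x_n + h·x', y_{n+1} = y_n + h·y'.
0.000000: (-0.700000, -0.400000); f=(0.058000, -1.191000) → (-0.692460, -0.554830)
(x(0.13), y(0.13)) ≈ (-0.6925, -0.5548)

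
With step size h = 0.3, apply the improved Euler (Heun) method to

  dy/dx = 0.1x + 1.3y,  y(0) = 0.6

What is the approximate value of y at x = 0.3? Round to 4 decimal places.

Heun: k1 = f(x_n, y_n); k2 = f(x_n + h, y_n + h·k1); y_{n+1} = y_n + (h/2)·(k1 + k2).
x=0.000000, y=0.600000:
  k1 = f(0.000000, 0.600000) = 0.780000
  k2 = f(0.300000, 0.834000) = 1.114200
  y ← 0.600000 + (0.3/2)·(0.780000 + 1.114200) = 0.884130
y(0.3) ≈ 0.8841

0.8841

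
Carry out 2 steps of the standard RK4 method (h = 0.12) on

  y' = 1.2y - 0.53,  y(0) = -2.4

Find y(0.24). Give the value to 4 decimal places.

RK4: k1 = f(t_n, y_n); k2 = f(t_n + h/2, y_n + (h/2)·k1); k3 = f(t_n + h/2, y_n + (h/2)·k2); k4 = f(t_n + h, y_n + h·k3); y_{n+1} = y_n + (h/6)·(k1 + 2k2 + 2k3 + k4).
t=0.000000, y=-2.400000:
  k1 = f(0.000000, -2.400000) = -3.410000
  k2 = f(0.060000, -2.604600) = -3.655520
  k3 = f(0.060000, -2.619331) = -3.673197
  k4 = f(0.120000, -2.840784) = -3.938940
  y ← -2.400000 + (0.12/6)·(k1 + 2k2 + 2k3 + k4) = -2.840128
t=0.120000, y=-2.840128:
  k1 = f(0.120000, -2.840128) = -3.938153
  k2 = f(0.180000, -3.076417) = -4.221700
  k3 = f(0.180000, -3.093430) = -4.242115
  k4 = f(0.240000, -3.349181) = -4.549018
  y ← -2.840128 + (0.12/6)·(k1 + 2k2 + 2k3 + k4) = -3.348424
y(0.24) ≈ -3.3484

-3.3484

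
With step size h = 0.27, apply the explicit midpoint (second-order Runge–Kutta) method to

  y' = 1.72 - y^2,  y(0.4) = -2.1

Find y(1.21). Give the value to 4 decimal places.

Midpoint: k1 = f(x_n, y_n); k2 = f(x_n + h/2, y_n + (h/2)·k1); y_{n+1} = y_n + h·k2.
x=0.400000, y=-2.100000:
  k1 = f(0.400000, -2.100000) = -2.690000
  k2 = f(0.535000, -2.463150) = -4.347108
  y ← -2.100000 + 0.27·(-4.347108) = -3.273719
x=0.670000, y=-3.273719:
  k1 = f(0.670000, -3.273719) = -8.997237
  k2 = f(0.805000, -4.488346) = -18.425251
  y ← -3.273719 + 0.27·(-18.425251) = -8.248537
x=0.940000, y=-8.248537:
  k1 = f(0.940000, -8.248537) = -66.318361
  k2 = f(1.075000, -17.201516) = -294.172142
  y ← -8.248537 + 0.27·(-294.172142) = -87.675015
y(1.21) ≈ -87.6750

-87.6750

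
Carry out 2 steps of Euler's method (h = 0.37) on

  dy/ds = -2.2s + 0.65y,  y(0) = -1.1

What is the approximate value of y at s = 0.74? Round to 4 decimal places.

-1.9939

Euler: y_{n+1} = y_n + h·f(s_n, y_n).
s=0.000000, y=-1.100000: f=-0.715000 → y ← -1.100000 + 0.37·(-0.715000) = -1.364550
s=0.370000, y=-1.364550: f=-1.700958 → y ← -1.364550 + 0.37·(-1.700958) = -1.993904
y(0.74) ≈ -1.9939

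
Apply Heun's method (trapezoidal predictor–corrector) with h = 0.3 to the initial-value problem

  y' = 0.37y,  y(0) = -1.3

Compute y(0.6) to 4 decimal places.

Heun: k1 = f(s_n, y_n); k2 = f(s_n + h, y_n + h·k1); y_{n+1} = y_n + (h/2)·(k1 + k2).
s=0.000000, y=-1.300000:
  k1 = f(0.000000, -1.300000) = -0.481000
  k2 = f(0.300000, -1.444300) = -0.534391
  y ← -1.300000 + (0.3/2)·(-0.481000 + (-0.534391)) = -1.452309
s=0.300000, y=-1.452309:
  k1 = f(0.300000, -1.452309) = -0.537354
  k2 = f(0.600000, -1.613515) = -0.597001
  y ← -1.452309 + (0.3/2)·(-0.537354 + (-0.597001)) = -1.622462
y(0.6) ≈ -1.6225

-1.6225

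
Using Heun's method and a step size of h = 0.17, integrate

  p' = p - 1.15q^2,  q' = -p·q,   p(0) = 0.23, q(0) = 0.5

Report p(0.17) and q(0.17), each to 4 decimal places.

0.2213, 0.4812

Heun on (p,q): k1 = f(t_n, state_n); k2 = f(t_n + h, state_n + h·k1); state_{n+1} = state_n + (h/2)·(k1 + k2).
0.000000: (0.230000, 0.500000)
  k1 = (-0.057500, -0.115000)
  predictor → (0.220225, 0.480450)
  k2 = (-0.045232, -0.105807)
  → (0.221268, 0.481231)
(p(0.17), q(0.17)) ≈ (0.2213, 0.4812)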